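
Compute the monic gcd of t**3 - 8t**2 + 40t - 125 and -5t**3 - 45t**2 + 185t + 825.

t - 5

Apply the Euclidean algorithm:
  t**3 - 8t**2 + 40t - 125 = (-1/5)(-5t**3 - 45t**2 + 185t + 825) + (-17t**2 + 77t + 40)
  -5t**3 - 45t**2 + 185t + 825 = ((5/17)t + 1150/289)(-17t**2 + 77t + 40) + (-(38485/289)t + 192425/289)
  -17t**2 + 77t + 40 = ((4913/38485)t + 2312/38485)(-(38485/289)t + 192425/289) + (0)
Last nonzero remainder: -(38485/289)t + 192425/289. Dividing through by -38485/289 gives the monic gcd t - 5.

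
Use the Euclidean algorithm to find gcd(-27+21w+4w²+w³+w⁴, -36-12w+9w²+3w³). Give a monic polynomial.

Apply the Euclidean algorithm:
  w⁴+w³+4w²+21w-27 = ((1/3)w-2/3)(3w³+9w²-12w-36) + (14w²+25w-51)
  3w³+9w²-12w-36 = ((3/14)w+51/196)(14w²+25w-51) + (-(1485/196)w-4455/196)
  14w²+25w-51 = (-(2744/1485)w+3332/1485)(-(1485/196)w-4455/196) + (0)
Last nonzero remainder: -(1485/196)w-4455/196. Dividing through by -1485/196 gives the monic gcd w+3.

3+w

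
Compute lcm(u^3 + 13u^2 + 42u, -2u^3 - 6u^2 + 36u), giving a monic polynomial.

u^4 + 10u^3 + 3u^2 - 126u

By polynomial division,
  u^3 + 13u^2 + 42u = (-1/2)(-2u^3 - 6u^2 + 36u) + (10u^2 + 60u)
  -2u^3 - 6u^2 + 36u = (-(1/5)u + 3/5)(10u^2 + 60u) + (0)
Last nonzero remainder: 10u^2 + 60u. Dividing through by 10 gives the monic gcd u^2 + 6u.
Then lcm(f, g) = f·g / gcd(f, g); expanding and making the result monic gives the answer.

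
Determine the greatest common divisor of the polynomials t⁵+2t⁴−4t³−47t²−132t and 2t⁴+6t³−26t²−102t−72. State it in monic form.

t²−t−12

Euclidean algorithm in ℚ[t]:
  t⁵+2t⁴−4t³−47t²−132t = ((1/2)t−1/2)(2t⁴+6t³−26t²−102t−72) + (12t³−9t²−147t−36)
  2t⁴+6t³−26t²−102t−72 = ((1/6)t+5/8)(12t³−9t²−147t−36) + ((33/8)t²−(33/8)t−99/2)
  12t³−9t²−147t−36 = ((32/11)t+8/11)((33/8)t²−(33/8)t−99/2) + (0)
Last nonzero remainder: (33/8)t²−(33/8)t−99/2. Dividing through by 33/8 gives the monic gcd t²−t−12.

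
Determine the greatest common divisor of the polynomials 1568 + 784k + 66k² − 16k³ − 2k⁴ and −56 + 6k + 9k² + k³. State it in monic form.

28 + 11k + k²

Apply the Euclidean algorithm:
  −2k⁴ − 16k³ + 66k² + 784k + 1568 = (−2k + 2)(k³ + 9k² + 6k − 56) + (60k² + 660k + 1680)
  k³ + 9k² + 6k − 56 = ((1/60)k − 1/30)(60k² + 660k + 1680) + (0)
Last nonzero remainder: 60k² + 660k + 1680. Dividing through by 60 gives the monic gcd k² + 11k + 28.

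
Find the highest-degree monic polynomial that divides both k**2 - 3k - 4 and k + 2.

Apply the Euclidean algorithm:
  k**2 - 3k - 4 = (k - 5)(k + 2) + (6)
  k + 2 = ((1/6)k + 1/3)(6) + (0)
The last nonzero remainder is the constant 6, so the polynomials are coprime and gcd = 1.

1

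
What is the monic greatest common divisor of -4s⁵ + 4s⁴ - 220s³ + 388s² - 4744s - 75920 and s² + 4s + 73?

s² + 4s + 73

Repeated division with remainder:
  -4s⁵ + 4s⁴ - 220s³ + 388s² - 4744s - 75920 = (-4s³ + 20s² - 8s - 1040)(s² + 4s + 73) + (0)
The last nonzero remainder s² + 4s + 73 is already monic.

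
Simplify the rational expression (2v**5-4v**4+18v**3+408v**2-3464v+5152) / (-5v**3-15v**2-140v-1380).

(-2v**3-2v**2+68v-112)/(5v+30)

Apply the Euclidean algorithm:
  2v**5-4v**4+18v**3+408v**2-3464v+5152 = (-(2/5)v**2+2v+8/5)(-5v**3-15v**2-140v-1380) + (160v**2-480v+7360)
  -5v**3-15v**2-140v-1380 = (-(1/32)v-3/16)(160v**2-480v+7360) + (0)
Last nonzero remainder: 160v**2-480v+7360. Dividing through by 160 gives the monic gcd v**2-3v+46.
Cancel v**2-3v+46 from numerator and denominator to get the reduced form.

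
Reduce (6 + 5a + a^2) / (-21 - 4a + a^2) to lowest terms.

By polynomial division,
  a^2 + 5a + 6 = (a^2 - 4a - 21) + (9a + 27)
  a^2 - 4a - 21 = ((1/9)a - 7/9)(9a + 27) + (0)
Last nonzero remainder: 9a + 27. Dividing through by 9 gives the monic gcd a + 3.
Cancel a + 3 from numerator and denominator to get the reduced form.

(2 + a)/(-7 + a)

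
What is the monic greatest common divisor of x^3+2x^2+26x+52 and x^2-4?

Apply the Euclidean algorithm:
  x^3+2x^2+26x+52 = (x+2)(x^2-4) + (30x+60)
  x^2-4 = ((1/30)x-1/15)(30x+60) + (0)
Last nonzero remainder: 30x+60. Dividing through by 30 gives the monic gcd x+2.

x+2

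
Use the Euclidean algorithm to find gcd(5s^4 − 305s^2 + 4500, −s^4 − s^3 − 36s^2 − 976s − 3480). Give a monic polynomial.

s^2 + 11s + 30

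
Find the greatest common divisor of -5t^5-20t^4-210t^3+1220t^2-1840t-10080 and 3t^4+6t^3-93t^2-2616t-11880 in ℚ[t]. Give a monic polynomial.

t^2+8t+72

Repeated division with remainder:
  -5t^5-20t^4-210t^3+1220t^2-1840t-10080 = (-(5/3)t-10/3)(3t^4+6t^3-93t^2-2616t-11880) + (-345t^3-3450t^2-30360t-49680)
  3t^4+6t^3-93t^2-2616t-11880 = (-(1/115)t+8/115)(-345t^3-3450t^2-30360t-49680) + (-117t^2-936t-8424)
  -345t^3-3450t^2-30360t-49680 = ((115/39)t+230/39)(-117t^2-936t-8424) + (0)
Last nonzero remainder: -117t^2-936t-8424. Dividing through by -117 gives the monic gcd t^2+8t+72.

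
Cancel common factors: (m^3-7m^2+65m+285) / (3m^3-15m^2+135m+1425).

Repeated division with remainder:
  m^3-7m^2+65m+285 = (1/3)(3m^3-15m^2+135m+1425) + (-2m^2+20m-190)
  3m^3-15m^2+135m+1425 = (-(3/2)m-15/2)(-2m^2+20m-190) + (0)
Last nonzero remainder: -2m^2+20m-190. Dividing through by -2 gives the monic gcd m^2-10m+95.
Cancel m^2-10m+95 from numerator and denominator to get the reduced form.

(m+3)/(3m+15)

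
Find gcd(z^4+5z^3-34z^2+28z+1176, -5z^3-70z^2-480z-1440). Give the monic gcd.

z+6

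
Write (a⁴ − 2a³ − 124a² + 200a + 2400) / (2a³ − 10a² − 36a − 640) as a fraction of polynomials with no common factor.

By polynomial division,
  a⁴ − 2a³ − 124a² + 200a + 2400 = ((1/2)a + 3/2)(2a³ − 10a² − 36a − 640) + (−91a² + 574a + 3360)
  2a³ − 10a² − 36a − 640 = (−(2/91)a − 34/1183)(−91a² + 574a + 3360) + ((9184/169)a − 91840/169)
  −91a² + 574a + 3360 = (−(2197/1312)a − 507/82)((9184/169)a − 91840/169) + (0)
Last nonzero remainder: (9184/169)a − 91840/169. Dividing through by 9184/169 gives the monic gcd a − 10.
Cancel a − 10 from numerator and denominator to get the reduced form.

(a³ + 8a² − 44a − 240)/(2a² + 10a + 64)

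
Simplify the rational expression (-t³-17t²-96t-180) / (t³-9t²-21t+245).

(-t²-12t-36)/(t²-14t+49)

By polynomial division,
  -t³-17t²-96t-180 = (-1)(t³-9t²-21t+245) + (-26t²-117t+65)
  t³-9t²-21t+245 = (-(1/26)t+27/52)(-26t²-117t+65) + ((169/4)t+845/4)
  -26t²-117t+65 = (-(8/13)t+4/13)((169/4)t+845/4) + (0)
Last nonzero remainder: (169/4)t+845/4. Dividing through by 169/4 gives the monic gcd t+5.
Cancel t+5 from numerator and denominator to get the reduced form.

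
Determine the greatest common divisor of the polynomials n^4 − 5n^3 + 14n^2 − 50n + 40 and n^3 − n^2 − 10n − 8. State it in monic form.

Repeated division with remainder:
  n^4 − 5n^3 + 14n^2 − 50n + 40 = (n − 4)(n^3 − n^2 − 10n − 8) + (20n^2 − 82n + 8)
  n^3 − n^2 − 10n − 8 = ((1/20)n + 31/200)(20n^2 − 82n + 8) + ((231/100)n − 231/25)
  20n^2 − 82n + 8 = ((2000/231)n − 200/231)((231/100)n − 231/25) + (0)
Last nonzero remainder: (231/100)n − 231/25. Dividing through by 231/100 gives the monic gcd n − 4.

n − 4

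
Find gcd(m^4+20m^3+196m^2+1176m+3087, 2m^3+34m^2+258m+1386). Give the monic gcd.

m^2+6m+63

Apply the Euclidean algorithm:
  m^4+20m^3+196m^2+1176m+3087 = ((1/2)m+3/2)(2m^3+34m^2+258m+1386) + (16m^2+96m+1008)
  2m^3+34m^2+258m+1386 = ((1/8)m+11/8)(16m^2+96m+1008) + (0)
Last nonzero remainder: 16m^2+96m+1008. Dividing through by 16 gives the monic gcd m^2+6m+63.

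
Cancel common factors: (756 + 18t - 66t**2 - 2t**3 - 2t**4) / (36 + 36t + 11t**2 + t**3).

(252 - 78t + 4t**2 - 2t**3)/(12 + 8t + t**2)

Repeated division with remainder:
  -2t**4 - 2t**3 - 66t**2 + 18t + 756 = (-2t + 20)(t**3 + 11t**2 + 36t + 36) + (-214t**2 - 630t + 36)
  t**3 + 11t**2 + 36t + 36 = (-(1/214)t - 431/11449)(-214t**2 - 630t + 36) + ((142560/11449)t + 427680/11449)
  -214t**2 - 630t + 36 = (-(1225043/71280)t + 11449/11880)((142560/11449)t + 427680/11449) + (0)
Last nonzero remainder: (142560/11449)t + 427680/11449. Dividing through by 142560/11449 gives the monic gcd t + 3.
Cancel t + 3 from numerator and denominator to get the reduced form.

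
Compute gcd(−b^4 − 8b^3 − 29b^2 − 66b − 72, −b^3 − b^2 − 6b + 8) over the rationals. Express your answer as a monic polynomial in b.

b^2 + 2b + 8

By polynomial division,
  −b^4 − 8b^3 − 29b^2 − 66b − 72 = (b + 7)(−b^3 − b^2 − 6b + 8) + (−16b^2 − 32b − 128)
  −b^3 − b^2 − 6b + 8 = ((1/16)b − 1/16)(−16b^2 − 32b − 128) + (0)
Last nonzero remainder: −16b^2 − 32b − 128. Dividing through by −16 gives the monic gcd b^2 + 2b + 8.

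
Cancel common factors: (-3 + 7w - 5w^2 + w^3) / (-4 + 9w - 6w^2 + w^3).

Apply the Euclidean algorithm:
  w^3 - 5w^2 + 7w - 3 = (w^3 - 6w^2 + 9w - 4) + (w^2 - 2w + 1)
  w^3 - 6w^2 + 9w - 4 = (w - 4)(w^2 - 2w + 1) + (0)
The last nonzero remainder w^2 - 2w + 1 is already monic.
Cancel w^2 - 2w + 1 from numerator and denominator to get the reduced form.

(-3 + w)/(-4 + w)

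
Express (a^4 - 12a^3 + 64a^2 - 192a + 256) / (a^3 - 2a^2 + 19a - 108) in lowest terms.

(a^3 - 8a^2 + 32a - 64)/(a^2 + 2a + 27)

Euclidean algorithm in ℚ[a]:
  a^4 - 12a^3 + 64a^2 - 192a + 256 = (a - 10)(a^3 - 2a^2 + 19a - 108) + (25a^2 + 106a - 824)
  a^3 - 2a^2 + 19a - 108 = ((1/25)a - 156/625)(25a^2 + 106a - 824) + ((49011/625)a - 196044/625)
  25a^2 + 106a - 824 = ((15625/49011)a + 128750/49011)((49011/625)a - 196044/625) + (0)
Last nonzero remainder: (49011/625)a - 196044/625. Dividing through by 49011/625 gives the monic gcd a - 4.
Cancel a - 4 from numerator and denominator to get the reduced form.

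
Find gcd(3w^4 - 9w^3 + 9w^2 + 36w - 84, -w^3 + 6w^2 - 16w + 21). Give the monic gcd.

By polynomial division,
  3w^4 - 9w^3 + 9w^2 + 36w - 84 = (-3w - 9)(-w^3 + 6w^2 - 16w + 21) + (15w^2 - 45w + 105)
  -w^3 + 6w^2 - 16w + 21 = (-(1/15)w + 1/5)(15w^2 - 45w + 105) + (0)
Last nonzero remainder: 15w^2 - 45w + 105. Dividing through by 15 gives the monic gcd w^2 - 3w + 7.

w^2 - 3w + 7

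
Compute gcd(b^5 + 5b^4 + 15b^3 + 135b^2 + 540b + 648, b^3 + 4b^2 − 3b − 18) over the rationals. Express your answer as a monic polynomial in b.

b^2 + 6b + 9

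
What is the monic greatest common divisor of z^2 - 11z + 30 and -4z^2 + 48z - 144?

z - 6

Repeated division with remainder:
  z^2 - 11z + 30 = (-1/4)(-4z^2 + 48z - 144) + (z - 6)
  -4z^2 + 48z - 144 = (-4z + 24)(z - 6) + (0)
The last nonzero remainder z - 6 is already monic.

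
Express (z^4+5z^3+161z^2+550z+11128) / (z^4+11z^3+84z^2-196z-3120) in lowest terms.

By polynomial division,
  z^4+5z^3+161z^2+550z+11128 = (z^4+11z^3+84z^2-196z-3120) + (-6z^3+77z^2+746z+14248)
  z^4+11z^3+84z^2-196z-3120 = (-(1/6)z-143/36)(-6z^3+77z^2+746z+14248) + ((18511/36)z^2+(92555/18)z+481286/9)
  -6z^3+77z^2+746z+14248 = (-(216/18511)z+4932/18511)((18511/36)z^2+(92555/18)z+481286/9) + (0)
Last nonzero remainder: (18511/36)z^2+(92555/18)z+481286/9. Dividing through by 18511/36 gives the monic gcd z^2+10z+104.
Cancel z^2+10z+104 from numerator and denominator to get the reduced form.

(z^2-5z+107)/(z^2+z-30)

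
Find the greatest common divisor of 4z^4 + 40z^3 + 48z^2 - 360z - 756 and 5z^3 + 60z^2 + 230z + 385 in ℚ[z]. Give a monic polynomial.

z + 7

Repeated division with remainder:
  4z^4 + 40z^3 + 48z^2 - 360z - 756 = ((4/5)z - 8/5)(5z^3 + 60z^2 + 230z + 385) + (-40z^2 - 300z - 140)
  5z^3 + 60z^2 + 230z + 385 = (-(1/8)z - 9/16)(-40z^2 - 300z - 140) + ((175/4)z + 1225/4)
  -40z^2 - 300z - 140 = (-(32/35)z - 16/35)((175/4)z + 1225/4) + (0)
Last nonzero remainder: (175/4)z + 1225/4. Dividing through by 175/4 gives the monic gcd z + 7.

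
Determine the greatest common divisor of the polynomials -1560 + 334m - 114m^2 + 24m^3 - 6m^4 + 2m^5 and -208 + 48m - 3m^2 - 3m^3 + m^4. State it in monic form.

By polynomial division,
  2m^5 - 6m^4 + 24m^3 - 114m^2 + 334m - 1560 = (2m)(m^4 - 3m^3 - 3m^2 + 48m - 208) + (30m^3 - 210m^2 + 750m - 1560)
  m^4 - 3m^3 - 3m^2 + 48m - 208 = ((1/30)m + 2/15)(30m^3 - 210m^2 + 750m - 1560) + (0)
Last nonzero remainder: 30m^3 - 210m^2 + 750m - 1560. Dividing through by 30 gives the monic gcd m^3 - 7m^2 + 25m - 52.

-52 + 25m - 7m^2 + m^3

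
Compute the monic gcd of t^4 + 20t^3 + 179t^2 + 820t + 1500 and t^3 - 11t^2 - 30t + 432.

t + 6

Euclidean algorithm in ℚ[t]:
  t^4 + 20t^3 + 179t^2 + 820t + 1500 = (t + 31)(t^3 - 11t^2 - 30t + 432) + (550t^2 + 1318t - 11892)
  t^3 - 11t^2 - 30t + 432 = ((1/550)t - 1842/75625)(550t^2 + 1318t - 11892) + ((1794156/75625)t + 10764936/75625)
  550t^2 + 1318t - 11892 = ((20796875/897078)t - 74944375/897078)((1794156/75625)t + 10764936/75625) + (0)
Last nonzero remainder: (1794156/75625)t + 10764936/75625. Dividing through by 1794156/75625 gives the monic gcd t + 6.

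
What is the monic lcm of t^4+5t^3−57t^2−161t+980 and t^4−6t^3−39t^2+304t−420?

t^6−3t^5−85t^4+355t^3+1584t^2−9772t+11760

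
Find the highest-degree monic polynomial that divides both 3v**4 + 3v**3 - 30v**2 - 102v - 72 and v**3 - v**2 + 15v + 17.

v + 1

Repeated division with remainder:
  3v**4 + 3v**3 - 30v**2 - 102v - 72 = (3v + 6)(v**3 - v**2 + 15v + 17) + (-69v**2 - 243v - 174)
  v**3 - v**2 + 15v + 17 = (-(1/69)v + 104/1587)(-69v**2 - 243v - 174) + ((15025/529)v + 15025/529)
  -69v**2 - 243v - 174 = (-(36501/15025)v - 92046/15025)((15025/529)v + 15025/529) + (0)
Last nonzero remainder: (15025/529)v + 15025/529. Dividing through by 15025/529 gives the monic gcd v + 1.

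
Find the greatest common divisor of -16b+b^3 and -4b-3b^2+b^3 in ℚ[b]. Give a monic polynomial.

By polynomial division,
  b^3-16b = (b^3-3b^2-4b) + (3b^2-12b)
  b^3-3b^2-4b = ((1/3)b+1/3)(3b^2-12b) + (0)
Last nonzero remainder: 3b^2-12b. Dividing through by 3 gives the monic gcd b^2-4b.

-4b+b^2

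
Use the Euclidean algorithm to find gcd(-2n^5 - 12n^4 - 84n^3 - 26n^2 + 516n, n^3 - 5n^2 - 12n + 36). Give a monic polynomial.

n^2 + n - 6

By polynomial division,
  -2n^5 - 12n^4 - 84n^3 - 26n^2 + 516n = (-2n^2 - 22n - 218)(n^3 - 5n^2 - 12n + 36) + (-1308n^2 - 1308n + 7848)
  n^3 - 5n^2 - 12n + 36 = (-(1/1308)n + 1/218)(-1308n^2 - 1308n + 7848) + (0)
Last nonzero remainder: -1308n^2 - 1308n + 7848. Dividing through by -1308 gives the monic gcd n^2 + n - 6.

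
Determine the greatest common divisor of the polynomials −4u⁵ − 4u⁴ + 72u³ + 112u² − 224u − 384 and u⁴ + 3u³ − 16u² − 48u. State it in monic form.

u² − u − 12

By polynomial division,
  −4u⁵ − 4u⁴ + 72u³ + 112u² − 224u − 384 = (−4u + 8)(u⁴ + 3u³ − 16u² − 48u) + (−16u³ + 48u² + 160u − 384)
  u⁴ + 3u³ − 16u² − 48u = (−(1/16)u − 3/8)(−16u³ + 48u² + 160u − 384) + (12u² − 12u − 144)
  −16u³ + 48u² + 160u − 384 = (−(4/3)u + 8/3)(12u² − 12u − 144) + (0)
Last nonzero remainder: 12u² − 12u − 144. Dividing through by 12 gives the monic gcd u² − u − 12.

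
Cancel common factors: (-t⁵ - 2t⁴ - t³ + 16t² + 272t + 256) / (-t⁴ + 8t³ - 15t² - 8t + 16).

Euclidean algorithm in ℚ[t]:
  -t⁵ - 2t⁴ - t³ + 16t² + 272t + 256 = (t + 10)(-t⁴ + 8t³ - 15t² - 8t + 16) + (-66t³ + 174t² + 336t + 96)
  -t⁴ + 8t³ - 15t² - 8t + 16 = ((1/66)t - 59/726)(-66t³ + 174t² + 336t + 96) + (-(720/121)t² + (2160/121)t + 2880/121)
  -66t³ + 174t² + 336t + 96 = ((1331/120)t + 121/30)(-(720/121)t² + (2160/121)t + 2880/121) + (0)
Last nonzero remainder: -(720/121)t² + (2160/121)t + 2880/121. Dividing through by -720/121 gives the monic gcd t² - 3t - 4.
Cancel t² - 3t - 4 from numerator and denominator to get the reduced form.

(t³ + 5t² + 20t + 64)/(t² - 5t + 4)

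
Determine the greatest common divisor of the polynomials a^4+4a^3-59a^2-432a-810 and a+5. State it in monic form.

a+5

Apply the Euclidean algorithm:
  a^4+4a^3-59a^2-432a-810 = (a^3-a^2-54a-162)(a+5) + (0)
The last nonzero remainder a+5 is already monic.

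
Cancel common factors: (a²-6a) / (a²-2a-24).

(a)/(a+4)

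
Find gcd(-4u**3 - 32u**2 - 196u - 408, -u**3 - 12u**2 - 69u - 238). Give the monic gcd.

u**2 + 5u + 34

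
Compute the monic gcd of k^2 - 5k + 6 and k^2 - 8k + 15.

k - 3

Repeated division with remainder:
  k^2 - 5k + 6 = (k^2 - 8k + 15) + (3k - 9)
  k^2 - 8k + 15 = ((1/3)k - 5/3)(3k - 9) + (0)
Last nonzero remainder: 3k - 9. Dividing through by 3 gives the monic gcd k - 3.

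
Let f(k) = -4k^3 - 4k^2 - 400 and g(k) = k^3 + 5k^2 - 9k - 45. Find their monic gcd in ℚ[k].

Apply the Euclidean algorithm:
  -4k^3 - 4k^2 - 400 = (-4)(k^3 + 5k^2 - 9k - 45) + (16k^2 - 36k - 580)
  k^3 + 5k^2 - 9k - 45 = ((1/16)k + 29/64)(16k^2 - 36k - 580) + ((697/16)k + 3485/16)
  16k^2 - 36k - 580 = ((256/697)k - 1856/697)((697/16)k + 3485/16) + (0)
Last nonzero remainder: (697/16)k + 3485/16. Dividing through by 697/16 gives the monic gcd k + 5.

k + 5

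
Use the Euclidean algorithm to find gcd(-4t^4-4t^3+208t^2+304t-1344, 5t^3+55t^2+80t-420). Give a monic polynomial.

Euclidean algorithm in ℚ[t]:
  -4t^4-4t^3+208t^2+304t-1344 = (-(4/5)t+8)(5t^3+55t^2+80t-420) + (-168t^2-672t+2016)
  5t^3+55t^2+80t-420 = (-(5/168)t-5/24)(-168t^2-672t+2016) + (0)
Last nonzero remainder: -168t^2-672t+2016. Dividing through by -168 gives the monic gcd t^2+4t-12.

t^2+4t-12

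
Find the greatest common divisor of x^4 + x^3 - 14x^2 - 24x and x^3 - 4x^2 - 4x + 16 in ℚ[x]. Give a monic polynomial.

x^2 - 2x - 8

By polynomial division,
  x^4 + x^3 - 14x^2 - 24x = (x + 5)(x^3 - 4x^2 - 4x + 16) + (10x^2 - 20x - 80)
  x^3 - 4x^2 - 4x + 16 = ((1/10)x - 1/5)(10x^2 - 20x - 80) + (0)
Last nonzero remainder: 10x^2 - 20x - 80. Dividing through by 10 gives the monic gcd x^2 - 2x - 8.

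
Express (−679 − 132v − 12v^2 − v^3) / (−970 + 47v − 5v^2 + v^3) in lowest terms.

(−7 − v)/(−10 + v)

Repeated division with remainder:
  −v^3 − 12v^2 − 132v − 679 = (−1)(v^3 − 5v^2 + 47v − 970) + (−17v^2 − 85v − 1649)
  v^3 − 5v^2 + 47v − 970 = (−(1/17)v + 10/17)(−17v^2 − 85v − 1649) + (0)
Last nonzero remainder: −17v^2 − 85v − 1649. Dividing through by −17 gives the monic gcd v^2 + 5v + 97.
Cancel v^2 + 5v + 97 from numerator and denominator to get the reduced form.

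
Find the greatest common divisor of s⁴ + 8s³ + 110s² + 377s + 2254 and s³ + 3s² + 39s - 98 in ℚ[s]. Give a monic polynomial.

s² + 5s + 49

By polynomial division,
  s⁴ + 8s³ + 110s² + 377s + 2254 = (s + 5)(s³ + 3s² + 39s - 98) + (56s² + 280s + 2744)
  s³ + 3s² + 39s - 98 = ((1/56)s - 1/28)(56s² + 280s + 2744) + (0)
Last nonzero remainder: 56s² + 280s + 2744. Dividing through by 56 gives the monic gcd s² + 5s + 49.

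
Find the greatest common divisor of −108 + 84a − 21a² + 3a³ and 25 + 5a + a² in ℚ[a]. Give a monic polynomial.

1

Repeated division with remainder:
  3a³ − 21a² + 84a − 108 = (3a − 36)(a² + 5a + 25) + (189a + 792)
  a² + 5a + 25 = ((1/189)a + 17/3969)(189a + 792) + (9529/441)
  189a + 792 = ((83349/9529)a + 349272/9529)(9529/441) + (0)
The last nonzero remainder is the constant 9529/441, so the polynomials are coprime and gcd = 1.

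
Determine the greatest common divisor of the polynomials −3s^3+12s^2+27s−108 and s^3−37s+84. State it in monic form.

s^2−7s+12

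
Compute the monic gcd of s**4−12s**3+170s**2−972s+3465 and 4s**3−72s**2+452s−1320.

s**2−8s+33

By polynomial division,
  s**4−12s**3+170s**2−972s+3465 = ((1/4)s+3/2)(4s**3−72s**2+452s−1320) + (165s**2−1320s+5445)
  4s**3−72s**2+452s−1320 = ((4/165)s−8/33)(165s**2−1320s+5445) + (0)
Last nonzero remainder: 165s**2−1320s+5445. Dividing through by 165 gives the monic gcd s**2−8s+33.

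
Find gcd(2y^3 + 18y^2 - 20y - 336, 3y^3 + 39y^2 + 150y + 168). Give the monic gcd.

y + 7

Euclidean algorithm in ℚ[y]:
  2y^3 + 18y^2 - 20y - 336 = (2/3)(3y^3 + 39y^2 + 150y + 168) + (-8y^2 - 120y - 448)
  3y^3 + 39y^2 + 150y + 168 = (-(3/8)y + 3/4)(-8y^2 - 120y - 448) + (72y + 504)
  -8y^2 - 120y - 448 = (-(1/9)y - 8/9)(72y + 504) + (0)
Last nonzero remainder: 72y + 504. Dividing through by 72 gives the monic gcd y + 7.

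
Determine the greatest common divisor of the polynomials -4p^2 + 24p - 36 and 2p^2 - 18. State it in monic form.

p - 3

By polynomial division,
  -4p^2 + 24p - 36 = (-2)(2p^2 - 18) + (24p - 72)
  2p^2 - 18 = ((1/12)p + 1/4)(24p - 72) + (0)
Last nonzero remainder: 24p - 72. Dividing through by 24 gives the monic gcd p - 3.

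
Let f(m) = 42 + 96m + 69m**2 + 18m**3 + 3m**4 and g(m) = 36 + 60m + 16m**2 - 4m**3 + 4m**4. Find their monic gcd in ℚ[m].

1 + 2m + m**2

Apply the Euclidean algorithm:
  3m**4 + 18m**3 + 69m**2 + 96m + 42 = (3/4)(4m**4 - 4m**3 + 16m**2 + 60m + 36) + (21m**3 + 57m**2 + 51m + 15)
  4m**4 - 4m**3 + 16m**2 + 60m + 36 = ((4/21)m - 104/147)(21m**3 + 57m**2 + 51m + 15) + ((2284/49)m**2 + (4568/49)m + 2284/49)
  21m**3 + 57m**2 + 51m + 15 = ((1029/2284)m + 735/2284)((2284/49)m**2 + (4568/49)m + 2284/49) + (0)
Last nonzero remainder: (2284/49)m**2 + (4568/49)m + 2284/49. Dividing through by 2284/49 gives the monic gcd m**2 + 2m + 1.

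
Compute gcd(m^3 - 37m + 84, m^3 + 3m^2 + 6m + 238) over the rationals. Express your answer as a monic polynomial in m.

m + 7

Euclidean algorithm in ℚ[m]:
  m^3 - 37m + 84 = (m^3 + 3m^2 + 6m + 238) + (-3m^2 - 43m - 154)
  m^3 + 3m^2 + 6m + 238 = (-(1/3)m + 34/9)(-3m^2 - 43m - 154) + ((1054/9)m + 7378/9)
  -3m^2 - 43m - 154 = (-(27/1054)m - 99/527)((1054/9)m + 7378/9) + (0)
Last nonzero remainder: (1054/9)m + 7378/9. Dividing through by 1054/9 gives the monic gcd m + 7.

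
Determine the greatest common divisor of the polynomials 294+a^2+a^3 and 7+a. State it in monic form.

7+a

Repeated division with remainder:
  a^3+a^2+294 = (a^2-6a+42)(a+7) + (0)
The last nonzero remainder a+7 is already monic.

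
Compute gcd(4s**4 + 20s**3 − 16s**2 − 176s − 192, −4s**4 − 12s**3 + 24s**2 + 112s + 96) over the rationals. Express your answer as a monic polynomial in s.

Apply the Euclidean algorithm:
  4s**4 + 20s**3 − 16s**2 − 176s − 192 = (−1)(−4s**4 − 12s**3 + 24s**2 + 112s + 96) + (8s**3 + 8s**2 − 64s − 96)
  −4s**4 − 12s**3 + 24s**2 + 112s + 96 = (−(1/2)s − 1)(8s**3 + 8s**2 − 64s − 96) + (0)
Last nonzero remainder: 8s**3 + 8s**2 − 64s − 96. Dividing through by 8 gives the monic gcd s**3 + s**2 − 8s − 12.

s**3 + s**2 − 8s − 12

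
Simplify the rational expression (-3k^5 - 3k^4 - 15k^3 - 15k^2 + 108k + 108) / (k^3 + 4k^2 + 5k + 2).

(-3k^3 + 6k^2 - 27k + 54)/(k + 1)

Euclidean algorithm in ℚ[k]:
  -3k^5 - 3k^4 - 15k^3 - 15k^2 + 108k + 108 = (-3k^2 + 9k - 36)(k^3 + 4k^2 + 5k + 2) + (90k^2 + 270k + 180)
  k^3 + 4k^2 + 5k + 2 = ((1/90)k + 1/90)(90k^2 + 270k + 180) + (0)
Last nonzero remainder: 90k^2 + 270k + 180. Dividing through by 90 gives the monic gcd k^2 + 3k + 2.
Cancel k^2 + 3k + 2 from numerator and denominator to get the reduced form.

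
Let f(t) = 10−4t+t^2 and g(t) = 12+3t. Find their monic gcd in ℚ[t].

1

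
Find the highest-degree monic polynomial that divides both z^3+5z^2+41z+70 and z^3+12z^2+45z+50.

z+2

By polynomial division,
  z^3+5z^2+41z+70 = (z^3+12z^2+45z+50) + (-7z^2-4z+20)
  z^3+12z^2+45z+50 = (-(1/7)z-80/49)(-7z^2-4z+20) + ((2025/49)z+4050/49)
  -7z^2-4z+20 = (-(343/2025)z+98/405)((2025/49)z+4050/49) + (0)
Last nonzero remainder: (2025/49)z+4050/49. Dividing through by 2025/49 gives the monic gcd z+2.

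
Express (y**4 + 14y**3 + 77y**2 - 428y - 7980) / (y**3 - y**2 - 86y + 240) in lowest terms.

Apply the Euclidean algorithm:
  y**4 + 14y**3 + 77y**2 - 428y - 7980 = (y + 15)(y**3 - y**2 - 86y + 240) + (178y**2 + 622y - 11580)
  y**3 - y**2 - 86y + 240 = ((1/178)y - 200/7921)(178y**2 + 622y - 11580) + (-(41496/7921)y - 414960/7921)
  178y**2 + 622y - 11580 = (-(704969/20748)y + 1528753/6916)(-(41496/7921)y - 414960/7921) + (0)
Last nonzero remainder: -(41496/7921)y - 414960/7921. Dividing through by -41496/7921 gives the monic gcd y + 10.
Cancel y + 10 from numerator and denominator to get the reduced form.

(y**3 + 4y**2 + 37y - 798)/(y**2 - 11y + 24)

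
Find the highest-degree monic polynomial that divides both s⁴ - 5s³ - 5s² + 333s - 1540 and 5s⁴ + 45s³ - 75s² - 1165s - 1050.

s² + 2s - 35

Apply the Euclidean algorithm:
  s⁴ - 5s³ - 5s² + 333s - 1540 = (1/5)(5s⁴ + 45s³ - 75s² - 1165s - 1050) + (-14s³ + 10s² + 566s - 1330)
  5s⁴ + 45s³ - 75s² - 1165s - 1050 = (-(5/14)s - 170/49)(-14s³ + 10s² + 566s - 1330) + ((7930/49)s² + (15860/49)s - 39650/7)
  -14s³ + 10s² + 566s - 1330 = (-(343/3965)s + 931/3965)((7930/49)s² + (15860/49)s - 39650/7) + (0)
Last nonzero remainder: (7930/49)s² + (15860/49)s - 39650/7. Dividing through by 7930/49 gives the monic gcd s² + 2s - 35.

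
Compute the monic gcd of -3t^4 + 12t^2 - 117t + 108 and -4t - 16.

t + 4

Euclidean algorithm in ℚ[t]:
  -3t^4 + 12t^2 - 117t + 108 = ((3/4)t^3 - 3t^2 + 9t - 27/4)(-4t - 16) + (0)
Last nonzero remainder: -4t - 16. Dividing through by -4 gives the monic gcd t + 4.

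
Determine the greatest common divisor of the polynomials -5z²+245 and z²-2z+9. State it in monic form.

Apply the Euclidean algorithm:
  -5z²+245 = (-5)(z²-2z+9) + (-10z+290)
  z²-2z+9 = (-(1/10)z-27/10)(-10z+290) + (792)
  -10z+290 = (-(5/396)z+145/396)(792) + (0)
The last nonzero remainder is the constant 792, so the polynomials are coprime and gcd = 1.

1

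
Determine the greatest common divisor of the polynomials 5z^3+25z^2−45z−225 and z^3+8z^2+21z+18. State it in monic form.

Apply the Euclidean algorithm:
  5z^3+25z^2−45z−225 = (5)(z^3+8z^2+21z+18) + (−15z^2−150z−315)
  z^3+8z^2+21z+18 = (−(1/15)z+2/15)(−15z^2−150z−315) + (20z+60)
  −15z^2−150z−315 = (−(3/4)z−21/4)(20z+60) + (0)
Last nonzero remainder: 20z+60. Dividing through by 20 gives the monic gcd z+3.

z+3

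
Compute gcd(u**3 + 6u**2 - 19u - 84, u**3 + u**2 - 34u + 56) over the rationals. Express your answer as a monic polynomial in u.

u**2 + 3u - 28

Repeated division with remainder:
  u**3 + 6u**2 - 19u - 84 = (u**3 + u**2 - 34u + 56) + (5u**2 + 15u - 140)
  u**3 + u**2 - 34u + 56 = ((1/5)u - 2/5)(5u**2 + 15u - 140) + (0)
Last nonzero remainder: 5u**2 + 15u - 140. Dividing through by 5 gives the monic gcd u**2 + 3u - 28.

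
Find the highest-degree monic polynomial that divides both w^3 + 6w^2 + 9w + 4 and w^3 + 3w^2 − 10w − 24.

By polynomial division,
  w^3 + 6w^2 + 9w + 4 = (w^3 + 3w^2 − 10w − 24) + (3w^2 + 19w + 28)
  w^3 + 3w^2 − 10w − 24 = ((1/3)w − 10/9)(3w^2 + 19w + 28) + ((16/9)w + 64/9)
  3w^2 + 19w + 28 = ((27/16)w + 63/16)((16/9)w + 64/9) + (0)
Last nonzero remainder: (16/9)w + 64/9. Dividing through by 16/9 gives the monic gcd w + 4.

w + 4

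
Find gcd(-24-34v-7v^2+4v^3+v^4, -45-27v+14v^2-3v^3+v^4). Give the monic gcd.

-3-2v+v^2

Repeated division with remainder:
  v^4+4v^3-7v^2-34v-24 = (v^4-3v^3+14v^2-27v-45) + (7v^3-21v^2-7v+21)
  v^4-3v^3+14v^2-27v-45 = ((1/7)v)(7v^3-21v^2-7v+21) + (15v^2-30v-45)
  7v^3-21v^2-7v+21 = ((7/15)v-7/15)(15v^2-30v-45) + (0)
Last nonzero remainder: 15v^2-30v-45. Dividing through by 15 gives the monic gcd v^2-2v-3.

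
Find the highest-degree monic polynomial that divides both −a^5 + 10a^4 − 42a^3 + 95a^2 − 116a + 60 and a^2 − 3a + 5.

Euclidean algorithm in ℚ[a]:
  −a^5 + 10a^4 − 42a^3 + 95a^2 − 116a + 60 = (−a^3 + 7a^2 − 16a + 12)(a^2 − 3a + 5) + (0)
The last nonzero remainder a^2 − 3a + 5 is already monic.

a^2 − 3a + 5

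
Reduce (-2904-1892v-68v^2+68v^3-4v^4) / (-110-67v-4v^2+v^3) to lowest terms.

(132+32v-4v^2)/(5+v)

Apply the Euclidean algorithm:
  -4v^4+68v^3-68v^2-1892v-2904 = (-4v+52)(v^3-4v^2-67v-110) + (-128v^2+1152v+2816)
  v^3-4v^2-67v-110 = (-(1/128)v-5/128)(-128v^2+1152v+2816) + (0)
Last nonzero remainder: -128v^2+1152v+2816. Dividing through by -128 gives the monic gcd v^2-9v-22.
Cancel v^2-9v-22 from numerator and denominator to get the reduced form.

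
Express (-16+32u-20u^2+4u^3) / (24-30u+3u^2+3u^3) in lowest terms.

(-8+4u)/(12+3u)

Euclidean algorithm in ℚ[u]:
  4u^3-20u^2+32u-16 = (4/3)(3u^3+3u^2-30u+24) + (-24u^2+72u-48)
  3u^3+3u^2-30u+24 = (-(1/8)u-1/2)(-24u^2+72u-48) + (0)
Last nonzero remainder: -24u^2+72u-48. Dividing through by -24 gives the monic gcd u^2-3u+2.
Cancel u^2-3u+2 from numerator and denominator to get the reduced form.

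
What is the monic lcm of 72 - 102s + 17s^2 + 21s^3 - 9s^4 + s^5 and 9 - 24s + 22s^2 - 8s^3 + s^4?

Repeated division with remainder:
  s^5 - 9s^4 + 21s^3 + 17s^2 - 102s + 72 = (s - 1)(s^4 - 8s^3 + 22s^2 - 24s + 9) + (-9s^3 + 63s^2 - 135s + 81)
  s^4 - 8s^3 + 22s^2 - 24s + 9 = (-(1/9)s + 1/9)(-9s^3 + 63s^2 - 135s + 81) + (0)
Last nonzero remainder: -9s^3 + 63s^2 - 135s + 81. Dividing through by -9 gives the monic gcd s^3 - 7s^2 + 15s - 9.
Then lcm(f, g) = f·g / gcd(f, g); expanding and making the result monic gives the answer.

-72 + 174s - 119s^2 - 4s^3 + 30s^4 - 10s^5 + s^6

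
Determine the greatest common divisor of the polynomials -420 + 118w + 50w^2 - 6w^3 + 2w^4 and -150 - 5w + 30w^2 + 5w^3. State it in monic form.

-6 + w + w^2

Repeated division with remainder:
  2w^4 - 6w^3 + 50w^2 + 118w - 420 = ((2/5)w - 18/5)(5w^3 + 30w^2 - 5w - 150) + (160w^2 + 160w - 960)
  5w^3 + 30w^2 - 5w - 150 = ((1/32)w + 5/32)(160w^2 + 160w - 960) + (0)
Last nonzero remainder: 160w^2 + 160w - 960. Dividing through by 160 gives the monic gcd w^2 + w - 6.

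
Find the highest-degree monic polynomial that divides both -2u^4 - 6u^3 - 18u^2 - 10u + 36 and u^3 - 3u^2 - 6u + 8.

u^2 + u - 2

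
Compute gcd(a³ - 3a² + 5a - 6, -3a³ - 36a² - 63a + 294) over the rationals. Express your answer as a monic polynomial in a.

a - 2

Apply the Euclidean algorithm:
  a³ - 3a² + 5a - 6 = (-1/3)(-3a³ - 36a² - 63a + 294) + (-15a² - 16a + 92)
  -3a³ - 36a² - 63a + 294 = ((1/5)a + 164/75)(-15a² - 16a + 92) + (-(3481/75)a + 6962/75)
  -15a² - 16a + 92 = ((1125/3481)a + 3450/3481)(-(3481/75)a + 6962/75) + (0)
Last nonzero remainder: -(3481/75)a + 6962/75. Dividing through by -3481/75 gives the monic gcd a - 2.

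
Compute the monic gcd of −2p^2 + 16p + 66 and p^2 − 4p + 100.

By polynomial division,
  −2p^2 + 16p + 66 = (−2)(p^2 − 4p + 100) + (8p + 266)
  p^2 − 4p + 100 = ((1/8)p − 149/32)(8p + 266) + (21417/16)
  8p + 266 = ((128/21417)p + 4256/21417)(21417/16) + (0)
The last nonzero remainder is the constant 21417/16, so the polynomials are coprime and gcd = 1.

1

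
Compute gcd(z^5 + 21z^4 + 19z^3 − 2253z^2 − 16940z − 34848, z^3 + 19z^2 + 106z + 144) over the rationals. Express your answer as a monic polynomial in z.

Euclidean algorithm in ℚ[z]:
  z^5 + 21z^4 + 19z^3 − 2253z^2 − 16940z − 34848 = (z^2 + 2z − 125)(z^3 + 19z^2 + 106z + 144) + (−234z^2 − 3978z − 16848)
  z^3 + 19z^2 + 106z + 144 = (−(1/234)z − 1/117)(−234z^2 − 3978z − 16848) + (0)
Last nonzero remainder: −234z^2 − 3978z − 16848. Dividing through by −234 gives the monic gcd z^2 + 17z + 72.

z^2 + 17z + 72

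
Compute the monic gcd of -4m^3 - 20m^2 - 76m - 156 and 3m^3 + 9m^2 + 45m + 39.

Apply the Euclidean algorithm:
  -4m^3 - 20m^2 - 76m - 156 = (-4/3)(3m^3 + 9m^2 + 45m + 39) + (-8m^2 - 16m - 104)
  3m^3 + 9m^2 + 45m + 39 = (-(3/8)m - 3/8)(-8m^2 - 16m - 104) + (0)
Last nonzero remainder: -8m^2 - 16m - 104. Dividing through by -8 gives the monic gcd m^2 + 2m + 13.

m^2 + 2m + 13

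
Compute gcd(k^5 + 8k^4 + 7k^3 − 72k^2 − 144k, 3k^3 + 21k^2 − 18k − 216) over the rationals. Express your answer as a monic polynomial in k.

k^2 + k − 12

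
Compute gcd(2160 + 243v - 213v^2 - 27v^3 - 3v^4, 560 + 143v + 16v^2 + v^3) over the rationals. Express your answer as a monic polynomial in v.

By polynomial division,
  -3v^4 - 27v^3 - 213v^2 + 243v + 2160 = (-3v + 21)(v^3 + 16v^2 + 143v + 560) + (-120v^2 - 1080v - 9600)
  v^3 + 16v^2 + 143v + 560 = (-(1/120)v - 7/120)(-120v^2 - 1080v - 9600) + (0)
Last nonzero remainder: -120v^2 - 1080v - 9600. Dividing through by -120 gives the monic gcd v^2 + 9v + 80.

80 + 9v + v^2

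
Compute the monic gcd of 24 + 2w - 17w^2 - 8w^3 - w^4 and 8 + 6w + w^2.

8 + 6w + w^2

By polynomial division,
  -w^4 - 8w^3 - 17w^2 + 2w + 24 = (-w^2 - 2w + 3)(w^2 + 6w + 8) + (0)
The last nonzero remainder w^2 + 6w + 8 is already monic.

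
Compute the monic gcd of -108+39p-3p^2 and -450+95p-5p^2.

-9+p

Euclidean algorithm in ℚ[p]:
  -3p^2+39p-108 = (3/5)(-5p^2+95p-450) + (-18p+162)
  -5p^2+95p-450 = ((5/18)p-25/9)(-18p+162) + (0)
Last nonzero remainder: -18p+162. Dividing through by -18 gives the monic gcd p-9.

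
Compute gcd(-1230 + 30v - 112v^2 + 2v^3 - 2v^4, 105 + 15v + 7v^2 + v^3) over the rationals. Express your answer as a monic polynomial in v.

15 + v^2

Apply the Euclidean algorithm:
  -2v^4 + 2v^3 - 112v^2 + 30v - 1230 = (-2v + 16)(v^3 + 7v^2 + 15v + 105) + (-194v^2 - 2910)
  v^3 + 7v^2 + 15v + 105 = (-(1/194)v - 7/194)(-194v^2 - 2910) + (0)
Last nonzero remainder: -194v^2 - 2910. Dividing through by -194 gives the monic gcd v^2 + 15.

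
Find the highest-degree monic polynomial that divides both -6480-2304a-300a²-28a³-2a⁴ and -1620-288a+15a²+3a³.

Apply the Euclidean algorithm:
  -2a⁴-28a³-300a²-2304a-6480 = (-(2/3)a-6)(3a³+15a²-288a-1620) + (-402a²-5112a-16200)
  3a³+15a²-288a-1620 = (-(1/134)a+517/8978)(-402a²-5112a-16200) + (-(514080/4489)a-3084480/4489)
  -402a²-5112a-16200 = ((300763/85680)a+22445/952)(-(514080/4489)a-3084480/4489) + (0)
Last nonzero remainder: -(514080/4489)a-3084480/4489. Dividing through by -514080/4489 gives the monic gcd a+6.

6+a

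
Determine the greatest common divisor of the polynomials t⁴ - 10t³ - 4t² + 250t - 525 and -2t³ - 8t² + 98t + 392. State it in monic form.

Repeated division with remainder:
  t⁴ - 10t³ - 4t² + 250t - 525 = (-(1/2)t + 7)(-2t³ - 8t² + 98t + 392) + (101t² - 240t - 3269)
  -2t³ - 8t² + 98t + 392 = (-(2/101)t - 1288/10201)(101t² - 240t - 3269) + ((30240/10201)t - 211680/10201)
  101t² - 240t - 3269 = ((1030301/30240)t + 4763867/30240)((30240/10201)t - 211680/10201) + (0)
Last nonzero remainder: (30240/10201)t - 211680/10201. Dividing through by 30240/10201 gives the monic gcd t - 7.

t - 7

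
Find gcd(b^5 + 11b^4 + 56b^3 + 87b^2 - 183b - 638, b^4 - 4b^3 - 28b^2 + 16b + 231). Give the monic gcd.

b^2 + 6b + 11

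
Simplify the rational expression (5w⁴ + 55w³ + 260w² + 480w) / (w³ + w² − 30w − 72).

(5w³ + 35w² + 120w)/(w² − 3w − 18)

Euclidean algorithm in ℚ[w]:
  5w⁴ + 55w³ + 260w² + 480w = (5w + 50)(w³ + w² − 30w − 72) + (360w² + 2340w + 3600)
  w³ + w² − 30w − 72 = ((1/360)w − 11/720)(360w² + 2340w + 3600) + (−(17/4)w − 17)
  360w² + 2340w + 3600 = (−(1440/17)w − 3600/17)(−(17/4)w − 17) + (0)
Last nonzero remainder: −(17/4)w − 17. Dividing through by −17/4 gives the monic gcd w + 4.
Cancel w + 4 from numerator and denominator to get the reduced form.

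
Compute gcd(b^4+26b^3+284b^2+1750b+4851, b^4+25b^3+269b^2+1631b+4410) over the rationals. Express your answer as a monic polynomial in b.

b^3+15b^2+119b+441

Euclidean algorithm in ℚ[b]:
  b^4+26b^3+284b^2+1750b+4851 = (b^4+25b^3+269b^2+1631b+4410) + (b^3+15b^2+119b+441)
  b^4+25b^3+269b^2+1631b+4410 = (b+10)(b^3+15b^2+119b+441) + (0)
The last nonzero remainder b^3+15b^2+119b+441 is already monic.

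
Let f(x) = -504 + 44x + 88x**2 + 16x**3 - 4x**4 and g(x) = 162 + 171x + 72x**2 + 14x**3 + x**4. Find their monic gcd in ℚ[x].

By polynomial division,
  -4x**4 + 16x**3 + 88x**2 + 44x - 504 = (-4)(x**4 + 14x**3 + 72x**2 + 171x + 162) + (72x**3 + 376x**2 + 728x + 144)
  x**4 + 14x**3 + 72x**2 + 171x + 162 = ((1/72)x + 79/648)(72x**3 + 376x**2 + 728x + 144) + ((1300/81)x**2 + (6500/81)x + 1300/9)
  72x**3 + 376x**2 + 728x + 144 = ((1458/325)x + 324/325)((1300/81)x**2 + (6500/81)x + 1300/9) + (0)
Last nonzero remainder: (1300/81)x**2 + (6500/81)x + 1300/9. Dividing through by 1300/81 gives the monic gcd x**2 + 5x + 9.

9 + 5x + x**2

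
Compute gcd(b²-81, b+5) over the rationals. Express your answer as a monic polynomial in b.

Euclidean algorithm in ℚ[b]:
  b²-81 = (b-5)(b+5) + (-56)
  b+5 = (-(1/56)b-5/56)(-56) + (0)
The last nonzero remainder is the constant -56, so the polynomials are coprime and gcd = 1.

1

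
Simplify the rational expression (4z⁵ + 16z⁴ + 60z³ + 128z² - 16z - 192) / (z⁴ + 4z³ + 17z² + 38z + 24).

Repeated division with remainder:
  4z⁵ + 16z⁴ + 60z³ + 128z² - 16z - 192 = (4z)(z⁴ + 4z³ + 17z² + 38z + 24) + (-8z³ - 24z² - 112z - 192)
  z⁴ + 4z³ + 17z² + 38z + 24 = (-(1/8)z - 1/8)(-8z³ - 24z² - 112z - 192) + (0)
Last nonzero remainder: -8z³ - 24z² - 112z - 192. Dividing through by -8 gives the monic gcd z³ + 3z² + 14z + 24.
Cancel z³ + 3z² + 14z + 24 from numerator and denominator to get the reduced form.

(4z² + 4z - 8)/(z + 1)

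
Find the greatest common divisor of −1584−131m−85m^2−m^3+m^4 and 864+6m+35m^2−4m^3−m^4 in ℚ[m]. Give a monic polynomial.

By polynomial division,
  m^4−m^3−85m^2−131m−1584 = (−1)(−m^4−4m^3+35m^2+6m+864) + (−5m^3−50m^2−125m−720)
  −m^4−4m^3+35m^2+6m+864 = ((1/5)m−6/5)(−5m^3−50m^2−125m−720) + (0)
Last nonzero remainder: −5m^3−50m^2−125m−720. Dividing through by −5 gives the monic gcd m^3+10m^2+25m+144.

144+25m+10m^2+m^3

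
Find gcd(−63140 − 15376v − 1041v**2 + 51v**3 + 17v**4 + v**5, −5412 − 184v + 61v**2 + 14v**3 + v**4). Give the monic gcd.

902 + 181v + 20v**2 + v**3

Repeated division with remainder:
  v**5 + 17v**4 + 51v**3 − 1041v**2 − 15376v − 63140 = (v + 3)(v**4 + 14v**3 + 61v**2 − 184v − 5412) + (−52v**3 − 1040v**2 − 9412v − 46904)
  v**4 + 14v**3 + 61v**2 − 184v − 5412 = (−(1/52)v + 3/26)(−52v**3 − 1040v**2 − 9412v − 46904) + (0)
Last nonzero remainder: −52v**3 − 1040v**2 − 9412v − 46904. Dividing through by −52 gives the monic gcd v**3 + 20v**2 + 181v + 902.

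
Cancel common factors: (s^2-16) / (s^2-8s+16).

(s+4)/(s-4)

Apply the Euclidean algorithm:
  s^2-16 = (s^2-8s+16) + (8s-32)
  s^2-8s+16 = ((1/8)s-1/2)(8s-32) + (0)
Last nonzero remainder: 8s-32. Dividing through by 8 gives the monic gcd s-4.
Cancel s-4 from numerator and denominator to get the reduced form.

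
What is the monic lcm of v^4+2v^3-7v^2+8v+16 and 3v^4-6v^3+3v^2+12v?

v^5+2v^4-7v^3+8v^2+16v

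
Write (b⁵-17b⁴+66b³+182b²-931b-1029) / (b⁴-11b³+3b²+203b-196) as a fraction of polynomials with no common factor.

Repeated division with remainder:
  b⁵-17b⁴+66b³+182b²-931b-1029 = (b-6)(b⁴-11b³+3b²+203b-196) + (-3b³-3b²+483b-2205)
  b⁴-11b³+3b²+203b-196 = (-(1/3)b+4)(-3b³-3b²+483b-2205) + (176b²-2464b+8624)
  -3b³-3b²+483b-2205 = (-(3/176)b-45/176)(176b²-2464b+8624) + (0)
Last nonzero remainder: 176b²-2464b+8624. Dividing through by 176 gives the monic gcd b²-14b+49.
Cancel b²-14b+49 from numerator and denominator to get the reduced form.

(b³-3b²-25b-21)/(b²+3b-4)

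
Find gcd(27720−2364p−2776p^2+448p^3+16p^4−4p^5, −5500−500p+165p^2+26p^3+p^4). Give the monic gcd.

Repeated division with remainder:
  −4p^5+16p^4+448p^3−2776p^2−2364p+27720 = (−4p+120)(p^4+26p^3+165p^2−500p−5500) + (−2012p^3−24576p^2+35636p+687720)
  p^4+26p^3+165p^2−500p−5500 = (−(1/2012)p−3467/506018)(−2012p^3−24576p^2+35636p+687720) + ((3625216/253009)p^2+(21751296/253009)p−199386880/253009)
  −2012p^3−24576p^2+35636p+687720 = (−(127263527/906304)p−395453067/453152)((3625216/253009)p^2+(21751296/253009)p−199386880/253009) + (0)
Last nonzero remainder: (3625216/253009)p^2+(21751296/253009)p−199386880/253009. Dividing through by 3625216/253009 gives the monic gcd p^2+6p−55.

−55+6p+p^2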